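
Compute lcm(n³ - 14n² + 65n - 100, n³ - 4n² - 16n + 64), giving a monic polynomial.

n⁵ - 14n⁴ + 49n³ + 124n² - 1040n + 1600

By polynomial division,
  n³ - 14n² + 65n - 100 = (n³ - 4n² - 16n + 64) + (-10n² + 81n - 164)
  n³ - 4n² - 16n + 64 = (-(1/10)n - 41/100)(-10n² + 81n - 164) + ((81/100)n - 81/25)
  -10n² + 81n - 164 = (-(1000/81)n + 4100/81)((81/100)n - 81/25) + (0)
Last nonzero remainder: (81/100)n - 81/25. Dividing through by 81/100 gives the monic gcd n - 4.
Then lcm(f, g) = f·g / gcd(f, g); expanding and making the result monic gives the answer.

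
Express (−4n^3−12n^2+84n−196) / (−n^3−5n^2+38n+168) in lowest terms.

Repeated division with remainder:
  −4n^3−12n^2+84n−196 = (4)(−n^3−5n^2+38n+168) + (8n^2−68n−868)
  −n^3−5n^2+38n+168 = (−(1/8)n−27/16)(8n^2−68n−868) + (−(741/4)n−5187/4)
  8n^2−68n−868 = (−(32/741)n+496/741)(−(741/4)n−5187/4) + (0)
Last nonzero remainder: −(741/4)n−5187/4. Dividing through by −741/4 gives the monic gcd n+7.
Cancel n+7 from numerator and denominator to get the reduced form.

(4n^2−16n+28)/(n^2−2n−24)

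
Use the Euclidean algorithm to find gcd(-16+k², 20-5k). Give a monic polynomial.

-4+k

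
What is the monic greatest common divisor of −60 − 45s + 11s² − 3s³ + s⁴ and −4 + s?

Repeated division with remainder:
  s⁴ − 3s³ + 11s² − 45s − 60 = (s³ + s² + 15s + 15)(s − 4) + (0)
The last nonzero remainder s − 4 is already monic.

−4 + s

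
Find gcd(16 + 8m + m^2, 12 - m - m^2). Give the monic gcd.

4 + m

By polynomial division,
  m^2 + 8m + 16 = (-1)(-m^2 - m + 12) + (7m + 28)
  -m^2 - m + 12 = (-(1/7)m + 3/7)(7m + 28) + (0)
Last nonzero remainder: 7m + 28. Dividing through by 7 gives the monic gcd m + 4.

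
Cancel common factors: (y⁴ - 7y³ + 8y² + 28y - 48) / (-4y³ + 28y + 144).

(-y³ + 3y² + 4y - 12)/(4y² + 16y + 36)

Repeated division with remainder:
  y⁴ - 7y³ + 8y² + 28y - 48 = (-(1/4)y + 7/4)(-4y³ + 28y + 144) + (15y² + 15y - 300)
  -4y³ + 28y + 144 = (-(4/15)y + 4/15)(15y² + 15y - 300) + (-56y + 224)
  15y² + 15y - 300 = (-(15/56)y - 75/56)(-56y + 224) + (0)
Last nonzero remainder: -56y + 224. Dividing through by -56 gives the monic gcd y - 4.
Cancel y - 4 from numerator and denominator to get the reduced form.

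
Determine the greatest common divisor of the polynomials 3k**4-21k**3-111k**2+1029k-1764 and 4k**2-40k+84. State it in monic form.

k**2-10k+21

Apply the Euclidean algorithm:
  3k**4-21k**3-111k**2+1029k-1764 = ((3/4)k**2+(9/4)k-21)(4k**2-40k+84) + (0)
Last nonzero remainder: 4k**2-40k+84. Dividing through by 4 gives the monic gcd k**2-10k+21.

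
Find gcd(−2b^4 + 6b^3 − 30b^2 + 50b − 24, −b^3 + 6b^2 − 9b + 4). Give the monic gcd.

Repeated division with remainder:
  −2b^4 + 6b^3 − 30b^2 + 50b − 24 = (2b + 6)(−b^3 + 6b^2 − 9b + 4) + (−48b^2 + 96b − 48)
  −b^3 + 6b^2 − 9b + 4 = ((1/48)b − 1/12)(−48b^2 + 96b − 48) + (0)
Last nonzero remainder: −48b^2 + 96b − 48. Dividing through by −48 gives the monic gcd b^2 − 2b + 1.

b^2 − 2b + 1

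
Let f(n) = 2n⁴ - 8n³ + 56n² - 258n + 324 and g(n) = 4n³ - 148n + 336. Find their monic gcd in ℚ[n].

n - 3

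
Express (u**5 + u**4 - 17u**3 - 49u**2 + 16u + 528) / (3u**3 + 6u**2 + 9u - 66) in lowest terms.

Euclidean algorithm in ℚ[u]:
  u**5 + u**4 - 17u**3 - 49u**2 + 16u + 528 = ((1/3)u**2 - (1/3)u - 6)(3u**3 + 6u**2 + 9u - 66) + (12u**2 + 48u + 132)
  3u**3 + 6u**2 + 9u - 66 = ((1/4)u - 1/2)(12u**2 + 48u + 132) + (0)
Last nonzero remainder: 12u**2 + 48u + 132. Dividing through by 12 gives the monic gcd u**2 + 4u + 11.
Cancel u**2 + 4u + 11 from numerator and denominator to get the reduced form.

(u**3 - 3u**2 - 16u + 48)/(3u - 6)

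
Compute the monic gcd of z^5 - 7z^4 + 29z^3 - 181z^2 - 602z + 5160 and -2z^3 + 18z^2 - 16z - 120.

Repeated division with remainder:
  z^5 - 7z^4 + 29z^3 - 181z^2 - 602z + 5160 = (-(1/2)z^2 - z - 39/2)(-2z^3 + 18z^2 - 16z - 120) + (94z^2 - 1034z + 2820)
  -2z^3 + 18z^2 - 16z - 120 = (-(1/47)z - 2/47)(94z^2 - 1034z + 2820) + (0)
Last nonzero remainder: 94z^2 - 1034z + 2820. Dividing through by 94 gives the monic gcd z^2 - 11z + 30.

z^2 - 11z + 30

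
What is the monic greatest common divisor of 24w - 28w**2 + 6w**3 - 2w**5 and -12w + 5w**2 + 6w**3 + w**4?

-3w + 2w**2 + w**3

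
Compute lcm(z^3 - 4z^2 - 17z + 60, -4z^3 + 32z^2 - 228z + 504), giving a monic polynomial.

z^5 - 9z^4 + 45z^3 - 23z^2 - 1014z + 2520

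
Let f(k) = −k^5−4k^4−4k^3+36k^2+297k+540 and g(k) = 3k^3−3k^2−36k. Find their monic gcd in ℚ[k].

k^2−k−12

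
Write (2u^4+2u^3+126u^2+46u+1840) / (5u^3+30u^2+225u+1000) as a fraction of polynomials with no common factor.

(2u^2+46)/(5u+25)

By polynomial division,
  2u^4+2u^3+126u^2+46u+1840 = ((2/5)u−2)(5u^3+30u^2+225u+1000) + (96u^2+96u+3840)
  5u^3+30u^2+225u+1000 = ((5/96)u+25/96)(96u^2+96u+3840) + (0)
Last nonzero remainder: 96u^2+96u+3840. Dividing through by 96 gives the monic gcd u^2+u+40.
Cancel u^2+u+40 from numerator and denominator to get the reduced form.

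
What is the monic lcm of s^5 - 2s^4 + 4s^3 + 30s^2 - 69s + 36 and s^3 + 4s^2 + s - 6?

Euclidean algorithm in ℚ[s]:
  s^5 - 2s^4 + 4s^3 + 30s^2 - 69s + 36 = (s^2 - 6s + 27)(s^3 + 4s^2 + s - 6) + (-66s^2 - 132s + 198)
  s^3 + 4s^2 + s - 6 = (-(1/66)s - 1/33)(-66s^2 - 132s + 198) + (0)
Last nonzero remainder: -66s^2 - 132s + 198. Dividing through by -66 gives the monic gcd s^2 + 2s - 3.
Then lcm(f, g) = f·g / gcd(f, g); expanding and making the result monic gives the answer.

s^6 + 38s^3 - 9s^2 - 102s + 72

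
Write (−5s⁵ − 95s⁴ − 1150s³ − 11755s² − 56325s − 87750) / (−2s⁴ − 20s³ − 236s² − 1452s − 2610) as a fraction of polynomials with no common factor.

Apply the Euclidean algorithm:
  −5s⁵ − 95s⁴ − 1150s³ − 11755s² − 56325s − 87750 = ((5/2)s + 45/2)(−2s⁴ − 20s³ − 236s² − 1452s − 2610) + (−110s³ − 2815s² − 17130s − 29025)
  −2s⁴ − 20s³ − 236s² − 1452s − 2610 = ((1/55)s − 343/1210)(−110s³ − 2815s² − 17130s − 29025) + (−(174849/242)s² − (699396/121)s − 2622735/242)
  −110s³ − 2815s² − 17130s − 29025 = ((26620/174849)s + 156090/58283)(−(174849/242)s² − (699396/121)s − 2622735/242) + (0)
Last nonzero remainder: −(174849/242)s² − (699396/121)s − 2622735/242. Dividing through by −174849/242 gives the monic gcd s² + 8s + 15.
Cancel s² + 8s + 15 from numerator and denominator to get the reduced form.

(5s³ + 55s² + 635s + 5850)/(2s² + 4s + 174)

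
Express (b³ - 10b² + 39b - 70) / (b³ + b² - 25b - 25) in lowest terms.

(b² - 5b + 14)/(b² + 6b + 5)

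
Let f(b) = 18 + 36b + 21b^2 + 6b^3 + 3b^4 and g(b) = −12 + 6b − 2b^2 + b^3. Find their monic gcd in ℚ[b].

6 + b^2

By polynomial division,
  3b^4 + 6b^3 + 21b^2 + 36b + 18 = (3b + 12)(b^3 − 2b^2 + 6b − 12) + (27b^2 + 162)
  b^3 − 2b^2 + 6b − 12 = ((1/27)b − 2/27)(27b^2 + 162) + (0)
Last nonzero remainder: 27b^2 + 162. Dividing through by 27 gives the monic gcd b^2 + 6.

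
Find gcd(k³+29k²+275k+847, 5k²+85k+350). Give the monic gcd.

Repeated division with remainder:
  k³+29k²+275k+847 = ((1/5)k+12/5)(5k²+85k+350) + (k+7)
  5k²+85k+350 = (5k+50)(k+7) + (0)
The last nonzero remainder k+7 is already monic.

k+7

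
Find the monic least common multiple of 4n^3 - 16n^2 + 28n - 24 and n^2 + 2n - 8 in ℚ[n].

n^4 - 9n^2 + 22n - 24

Euclidean algorithm in ℚ[n]:
  4n^3 - 16n^2 + 28n - 24 = (4n - 24)(n^2 + 2n - 8) + (108n - 216)
  n^2 + 2n - 8 = ((1/108)n + 1/27)(108n - 216) + (0)
Last nonzero remainder: 108n - 216. Dividing through by 108 gives the monic gcd n - 2.
Then lcm(f, g) = f·g / gcd(f, g); expanding and making the result monic gives the answer.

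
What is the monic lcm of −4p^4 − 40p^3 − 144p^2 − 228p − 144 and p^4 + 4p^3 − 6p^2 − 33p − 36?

p^5 + 7p^4 + 6p^3 − 51p^2 − 135p − 108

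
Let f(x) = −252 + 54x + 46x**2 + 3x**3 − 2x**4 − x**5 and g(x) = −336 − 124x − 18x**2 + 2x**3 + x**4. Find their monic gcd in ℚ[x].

By polynomial division,
  −x**5 − 2x**4 + 3x**3 + 46x**2 + 54x − 252 = (−x)(x**4 + 2x**3 − 18x**2 − 124x − 336) + (−15x**3 − 78x**2 − 282x − 252)
  x**4 + 2x**3 − 18x**2 − 124x − 336 = (−(1/15)x + 16/75)(−15x**3 − 78x**2 − 282x − 252) + (−(504/25)x**2 − (2016/25)x − 7056/25)
  −15x**3 − 78x**2 − 282x − 252 = ((125/168)x + 25/28)(−(504/25)x**2 − (2016/25)x − 7056/25) + (0)
Last nonzero remainder: −(504/25)x**2 − (2016/25)x − 7056/25. Dividing through by −504/25 gives the monic gcd x**2 + 4x + 14.

14 + 4x + x**2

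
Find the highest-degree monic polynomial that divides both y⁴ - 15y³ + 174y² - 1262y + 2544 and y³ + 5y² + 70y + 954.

y² - 4y + 106

Apply the Euclidean algorithm:
  y⁴ - 15y³ + 174y² - 1262y + 2544 = (y - 20)(y³ + 5y² + 70y + 954) + (204y² - 816y + 21624)
  y³ + 5y² + 70y + 954 = ((1/204)y + 3/68)(204y² - 816y + 21624) + (0)
Last nonzero remainder: 204y² - 816y + 21624. Dividing through by 204 gives the monic gcd y² - 4y + 106.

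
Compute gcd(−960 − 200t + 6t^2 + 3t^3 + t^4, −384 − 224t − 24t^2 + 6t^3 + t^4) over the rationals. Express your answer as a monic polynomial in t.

−24 − 2t + t^2

Apply the Euclidean algorithm:
  t^4 + 3t^3 + 6t^2 − 200t − 960 = (t^4 + 6t^3 − 24t^2 − 224t − 384) + (−3t^3 + 30t^2 + 24t − 576)
  t^4 + 6t^3 − 24t^2 − 224t − 384 = (−(1/3)t − 16/3)(−3t^3 + 30t^2 + 24t − 576) + (144t^2 − 288t − 3456)
  −3t^3 + 30t^2 + 24t − 576 = (−(1/48)t + 1/6)(144t^2 − 288t − 3456) + (0)
Last nonzero remainder: 144t^2 − 288t − 3456. Dividing through by 144 gives the monic gcd t^2 − 2t − 24.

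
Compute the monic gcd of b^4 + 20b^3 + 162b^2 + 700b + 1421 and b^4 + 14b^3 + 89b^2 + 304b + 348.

b^2 + 6b + 29

Repeated division with remainder:
  b^4 + 20b^3 + 162b^2 + 700b + 1421 = (b^4 + 14b^3 + 89b^2 + 304b + 348) + (6b^3 + 73b^2 + 396b + 1073)
  b^4 + 14b^3 + 89b^2 + 304b + 348 = ((1/6)b + 11/36)(6b^3 + 73b^2 + 396b + 1073) + ((25/36)b^2 + (25/6)b + 725/36)
  6b^3 + 73b^2 + 396b + 1073 = ((216/25)b + 1332/25)((25/36)b^2 + (25/6)b + 725/36) + (0)
Last nonzero remainder: (25/36)b^2 + (25/6)b + 725/36. Dividing through by 25/36 gives the monic gcd b^2 + 6b + 29.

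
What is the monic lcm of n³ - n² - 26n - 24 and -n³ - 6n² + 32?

n⁵ + n⁴ - 36n³ - 68n² + 160n + 192

Apply the Euclidean algorithm:
  n³ - n² - 26n - 24 = (-1)(-n³ - 6n² + 32) + (-7n² - 26n + 8)
  -n³ - 6n² + 32 = ((1/7)n + 16/49)(-7n² - 26n + 8) + ((360/49)n + 1440/49)
  -7n² - 26n + 8 = (-(343/360)n + 49/180)((360/49)n + 1440/49) + (0)
Last nonzero remainder: (360/49)n + 1440/49. Dividing through by 360/49 gives the monic gcd n + 4.
Then lcm(f, g) = f·g / gcd(f, g); expanding and making the result monic gives the answer.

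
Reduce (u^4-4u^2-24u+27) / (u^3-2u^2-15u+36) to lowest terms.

Repeated division with remainder:
  u^4-4u^2-24u+27 = (u+2)(u^3-2u^2-15u+36) + (15u^2-30u-45)
  u^3-2u^2-15u+36 = ((1/15)u)(15u^2-30u-45) + (-12u+36)
  15u^2-30u-45 = (-(5/4)u-5/4)(-12u+36) + (0)
Last nonzero remainder: -12u+36. Dividing through by -12 gives the monic gcd u-3.
Cancel u-3 from numerator and denominator to get the reduced form.

(u^3+3u^2+5u-9)/(u^2+u-12)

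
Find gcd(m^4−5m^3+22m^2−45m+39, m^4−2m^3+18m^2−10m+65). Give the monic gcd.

m^2−2m+13

Repeated division with remainder:
  m^4−5m^3+22m^2−45m+39 = (m^4−2m^3+18m^2−10m+65) + (−3m^3+4m^2−35m−26)
  m^4−2m^3+18m^2−10m+65 = (−(1/3)m+2/9)(−3m^3+4m^2−35m−26) + ((49/9)m^2−(98/9)m+637/9)
  −3m^3+4m^2−35m−26 = (−(27/49)m−18/49)((49/9)m^2−(98/9)m+637/9) + (0)
Last nonzero remainder: (49/9)m^2−(98/9)m+637/9. Dividing through by 49/9 gives the monic gcd m^2−2m+13.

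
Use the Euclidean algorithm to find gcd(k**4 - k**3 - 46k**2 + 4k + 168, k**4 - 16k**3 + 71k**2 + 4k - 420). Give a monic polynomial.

k**2 - 5k - 14

By polynomial division,
  k**4 - k**3 - 46k**2 + 4k + 168 = (k**4 - 16k**3 + 71k**2 + 4k - 420) + (15k**3 - 117k**2 + 588)
  k**4 - 16k**3 + 71k**2 + 4k - 420 = ((1/15)k - 41/75)(15k**3 - 117k**2 + 588) + ((176/25)k**2 - (176/5)k - 2464/25)
  15k**3 - 117k**2 + 588 = ((375/176)k - 525/88)((176/25)k**2 - (176/5)k - 2464/25) + (0)
Last nonzero remainder: (176/25)k**2 - (176/5)k - 2464/25. Dividing through by 176/25 gives the monic gcd k**2 - 5k - 14.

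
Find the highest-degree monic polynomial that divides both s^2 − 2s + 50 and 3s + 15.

1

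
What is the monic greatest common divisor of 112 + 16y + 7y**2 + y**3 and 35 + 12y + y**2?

By polynomial division,
  y**3 + 7y**2 + 16y + 112 = (y − 5)(y**2 + 12y + 35) + (41y + 287)
  y**2 + 12y + 35 = ((1/41)y + 5/41)(41y + 287) + (0)
Last nonzero remainder: 41y + 287. Dividing through by 41 gives the monic gcd y + 7.

7 + y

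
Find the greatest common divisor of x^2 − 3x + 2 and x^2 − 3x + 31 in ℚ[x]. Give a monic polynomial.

1

Apply the Euclidean algorithm:
  x^2 − 3x + 2 = (x^2 − 3x + 31) + (−29)
  x^2 − 3x + 31 = (−(1/29)x^2 + (3/29)x − 31/29)(−29) + (0)
The last nonzero remainder is the constant −29, so the polynomials are coprime and gcd = 1.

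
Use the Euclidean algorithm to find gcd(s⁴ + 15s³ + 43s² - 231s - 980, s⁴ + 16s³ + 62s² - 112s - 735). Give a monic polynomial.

Euclidean algorithm in ℚ[s]:
  s⁴ + 15s³ + 43s² - 231s - 980 = (s⁴ + 16s³ + 62s² - 112s - 735) + (-s³ - 19s² - 119s - 245)
  s⁴ + 16s³ + 62s² - 112s - 735 = (-s + 3)(-s³ - 19s² - 119s - 245) + (0)
Last nonzero remainder: -s³ - 19s² - 119s - 245. Dividing through by -1 gives the monic gcd s³ + 19s² + 119s + 245.

s³ + 19s² + 119s + 245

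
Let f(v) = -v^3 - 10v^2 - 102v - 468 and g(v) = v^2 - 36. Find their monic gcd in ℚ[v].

Apply the Euclidean algorithm:
  -v^3 - 10v^2 - 102v - 468 = (-v - 10)(v^2 - 36) + (-138v - 828)
  v^2 - 36 = (-(1/138)v + 1/23)(-138v - 828) + (0)
Last nonzero remainder: -138v - 828. Dividing through by -138 gives the monic gcd v + 6.

v + 6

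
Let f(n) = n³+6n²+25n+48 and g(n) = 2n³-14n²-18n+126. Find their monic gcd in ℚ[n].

n+3

Euclidean algorithm in ℚ[n]:
  n³+6n²+25n+48 = (1/2)(2n³-14n²-18n+126) + (13n²+34n-15)
  2n³-14n²-18n+126 = ((2/13)n-250/169)(13n²+34n-15) + ((5848/169)n+17544/169)
  13n²+34n-15 = ((2197/5848)n-845/5848)((5848/169)n+17544/169) + (0)
Last nonzero remainder: (5848/169)n+17544/169. Dividing through by 5848/169 gives the monic gcd n+3.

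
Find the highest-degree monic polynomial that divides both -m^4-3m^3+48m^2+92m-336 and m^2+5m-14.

m^2+5m-14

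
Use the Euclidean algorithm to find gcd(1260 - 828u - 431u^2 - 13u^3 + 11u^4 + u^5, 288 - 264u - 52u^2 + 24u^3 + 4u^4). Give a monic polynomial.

-6 + 5u + u^2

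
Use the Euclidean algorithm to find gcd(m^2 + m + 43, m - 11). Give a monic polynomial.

1

Repeated division with remainder:
  m^2 + m + 43 = (m + 12)(m - 11) + (175)
  m - 11 = ((1/175)m - 11/175)(175) + (0)
The last nonzero remainder is the constant 175, so the polynomials are coprime and gcd = 1.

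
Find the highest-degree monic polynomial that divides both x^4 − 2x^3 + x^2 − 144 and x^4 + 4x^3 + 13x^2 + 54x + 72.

x^3 + 2x^2 + 9x + 36

Euclidean algorithm in ℚ[x]:
  x^4 − 2x^3 + x^2 − 144 = (x^4 + 4x^3 + 13x^2 + 54x + 72) + (−6x^3 − 12x^2 − 54x − 216)
  x^4 + 4x^3 + 13x^2 + 54x + 72 = (−(1/6)x − 1/3)(−6x^3 − 12x^2 − 54x − 216) + (0)
Last nonzero remainder: −6x^3 − 12x^2 − 54x − 216. Dividing through by −6 gives the monic gcd x^3 + 2x^2 + 9x + 36.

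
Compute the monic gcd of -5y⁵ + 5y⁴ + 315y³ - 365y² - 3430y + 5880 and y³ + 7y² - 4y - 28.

y² + 5y - 14

Euclidean algorithm in ℚ[y]:
  -5y⁵ + 5y⁴ + 315y³ - 365y² - 3430y + 5880 = (-5y² + 40y + 15)(y³ + 7y² - 4y - 28) + (-450y² - 2250y + 6300)
  y³ + 7y² - 4y - 28 = (-(1/450)y - 1/225)(-450y² - 2250y + 6300) + (0)
Last nonzero remainder: -450y² - 2250y + 6300. Dividing through by -450 gives the monic gcd y² + 5y - 14.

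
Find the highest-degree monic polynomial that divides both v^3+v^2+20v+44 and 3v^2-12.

v+2

Euclidean algorithm in ℚ[v]:
  v^3+v^2+20v+44 = ((1/3)v+1/3)(3v^2-12) + (24v+48)
  3v^2-12 = ((1/8)v-1/4)(24v+48) + (0)
Last nonzero remainder: 24v+48. Dividing through by 24 gives the monic gcd v+2.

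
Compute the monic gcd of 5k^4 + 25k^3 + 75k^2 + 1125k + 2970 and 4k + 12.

Repeated division with remainder:
  5k^4 + 25k^3 + 75k^2 + 1125k + 2970 = ((5/4)k^3 + (5/2)k^2 + (45/4)k + 495/2)(4k + 12) + (0)
Last nonzero remainder: 4k + 12. Dividing through by 4 gives the monic gcd k + 3.

k + 3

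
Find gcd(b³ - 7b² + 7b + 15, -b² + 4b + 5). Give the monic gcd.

b² - 4b - 5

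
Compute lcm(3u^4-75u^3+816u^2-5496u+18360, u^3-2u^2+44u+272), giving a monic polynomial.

u^5-21u^4+172u^3-744u^2-1208u+24480

By polynomial division,
  3u^4-75u^3+816u^2-5496u+18360 = (3u-69)(u^3-2u^2+44u+272) + (546u^2-3276u+37128)
  u^3-2u^2+44u+272 = ((1/546)u+2/273)(546u^2-3276u+37128) + (0)
Last nonzero remainder: 546u^2-3276u+37128. Dividing through by 546 gives the monic gcd u^2-6u+68.
Then lcm(f, g) = f·g / gcd(f, g); expanding and making the result monic gives the answer.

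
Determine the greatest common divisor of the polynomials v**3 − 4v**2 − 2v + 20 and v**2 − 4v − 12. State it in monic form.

By polynomial division,
  v**3 − 4v**2 − 2v + 20 = (v)(v**2 − 4v − 12) + (10v + 20)
  v**2 − 4v − 12 = ((1/10)v − 3/5)(10v + 20) + (0)
Last nonzero remainder: 10v + 20. Dividing through by 10 gives the monic gcd v + 2.

v + 2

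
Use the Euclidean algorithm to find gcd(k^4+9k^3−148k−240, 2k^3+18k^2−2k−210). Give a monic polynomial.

k+5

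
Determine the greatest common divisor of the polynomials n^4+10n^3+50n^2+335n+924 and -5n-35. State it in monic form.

By polynomial division,
  n^4+10n^3+50n^2+335n+924 = (-(1/5)n^3-(3/5)n^2-(29/5)n-132/5)(-5n-35) + (0)
Last nonzero remainder: -5n-35. Dividing through by -5 gives the monic gcd n+7.

n+7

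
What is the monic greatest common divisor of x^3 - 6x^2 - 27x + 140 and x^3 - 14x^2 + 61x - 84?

By polynomial division,
  x^3 - 6x^2 - 27x + 140 = (x^3 - 14x^2 + 61x - 84) + (8x^2 - 88x + 224)
  x^3 - 14x^2 + 61x - 84 = ((1/8)x - 3/8)(8x^2 - 88x + 224) + (0)
Last nonzero remainder: 8x^2 - 88x + 224. Dividing through by 8 gives the monic gcd x^2 - 11x + 28.

x^2 - 11x + 28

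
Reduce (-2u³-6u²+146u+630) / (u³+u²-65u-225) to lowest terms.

(-2u-14)/(u+5)

Repeated division with remainder:
  -2u³-6u²+146u+630 = (-2)(u³+u²-65u-225) + (-4u²+16u+180)
  u³+u²-65u-225 = (-(1/4)u-5/4)(-4u²+16u+180) + (0)
Last nonzero remainder: -4u²+16u+180. Dividing through by -4 gives the monic gcd u²-4u-45.
Cancel u²-4u-45 from numerator and denominator to get the reduced form.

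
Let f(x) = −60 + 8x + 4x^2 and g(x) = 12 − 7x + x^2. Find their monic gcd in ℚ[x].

Repeated division with remainder:
  4x^2 + 8x − 60 = (4)(x^2 − 7x + 12) + (36x − 108)
  x^2 − 7x + 12 = ((1/36)x − 1/9)(36x − 108) + (0)
Last nonzero remainder: 36x − 108. Dividing through by 36 gives the monic gcd x − 3.

−3 + x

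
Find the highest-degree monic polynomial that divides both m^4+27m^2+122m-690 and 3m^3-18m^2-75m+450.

m+5

By polynomial division,
  m^4+27m^2+122m-690 = ((1/3)m+2)(3m^3-18m^2-75m+450) + (88m^2+122m-1590)
  3m^3-18m^2-75m+450 = ((3/88)m-975/3872)(88m^2+122m-1590) + ((19215/1936)m+96075/1936)
  88m^2+122m-1590 = ((170368/19215)m-205216/6405)((19215/1936)m+96075/1936) + (0)
Last nonzero remainder: (19215/1936)m+96075/1936. Dividing through by 19215/1936 gives the monic gcd m+5.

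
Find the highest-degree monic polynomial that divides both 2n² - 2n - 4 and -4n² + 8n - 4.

Apply the Euclidean algorithm:
  2n² - 2n - 4 = (-1/2)(-4n² + 8n - 4) + (2n - 6)
  -4n² + 8n - 4 = (-2n - 2)(2n - 6) + (-16)
  2n - 6 = (-(1/8)n + 3/8)(-16) + (0)
The last nonzero remainder is the constant -16, so the polynomials are coprime and gcd = 1.

1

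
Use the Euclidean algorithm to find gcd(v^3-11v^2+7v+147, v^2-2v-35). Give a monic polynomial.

v-7

Repeated division with remainder:
  v^3-11v^2+7v+147 = (v-9)(v^2-2v-35) + (24v-168)
  v^2-2v-35 = ((1/24)v+5/24)(24v-168) + (0)
Last nonzero remainder: 24v-168. Dividing through by 24 gives the monic gcd v-7.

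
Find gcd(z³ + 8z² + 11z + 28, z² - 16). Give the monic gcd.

1

By polynomial division,
  z³ + 8z² + 11z + 28 = (z + 8)(z² - 16) + (27z + 156)
  z² - 16 = ((1/27)z - 52/243)(27z + 156) + (1408/81)
  27z + 156 = ((2187/1408)z + 3159/352)(1408/81) + (0)
The last nonzero remainder is the constant 1408/81, so the polynomials are coprime and gcd = 1.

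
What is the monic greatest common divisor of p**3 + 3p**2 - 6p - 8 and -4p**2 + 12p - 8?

Repeated division with remainder:
  p**3 + 3p**2 - 6p - 8 = (-(1/4)p - 3/2)(-4p**2 + 12p - 8) + (10p - 20)
  -4p**2 + 12p - 8 = (-(2/5)p + 2/5)(10p - 20) + (0)
Last nonzero remainder: 10p - 20. Dividing through by 10 gives the monic gcd p - 2.

p - 2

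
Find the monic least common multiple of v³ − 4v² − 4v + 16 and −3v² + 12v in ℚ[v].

v⁴ − 4v³ − 4v² + 16v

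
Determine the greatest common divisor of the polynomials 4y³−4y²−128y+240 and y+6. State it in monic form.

By polynomial division,
  4y³−4y²−128y+240 = (4y²−28y+40)(y+6) + (0)
The last nonzero remainder y+6 is already monic.

y+6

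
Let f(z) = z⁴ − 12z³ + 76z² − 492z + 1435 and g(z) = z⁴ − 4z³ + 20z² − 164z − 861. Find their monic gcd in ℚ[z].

Repeated division with remainder:
  z⁴ − 12z³ + 76z² − 492z + 1435 = (z⁴ − 4z³ + 20z² − 164z − 861) + (−8z³ + 56z² − 328z + 2296)
  z⁴ − 4z³ + 20z² − 164z − 861 = (−(1/8)z − 3/8)(−8z³ + 56z² − 328z + 2296) + (0)
Last nonzero remainder: −8z³ + 56z² − 328z + 2296. Dividing through by −8 gives the monic gcd z³ − 7z² + 41z − 287.

z³ − 7z² + 41z − 287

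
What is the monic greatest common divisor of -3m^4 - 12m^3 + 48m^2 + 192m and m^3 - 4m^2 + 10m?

m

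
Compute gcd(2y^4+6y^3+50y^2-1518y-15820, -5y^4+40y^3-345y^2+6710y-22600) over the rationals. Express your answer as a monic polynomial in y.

Euclidean algorithm in ℚ[y]:
  2y^4+6y^3+50y^2-1518y-15820 = (-2/5)(-5y^4+40y^3-345y^2+6710y-22600) + (22y^3-88y^2+1166y-24860)
  -5y^4+40y^3-345y^2+6710y-22600 = (-(5/22)y+10/11)(22y^3-88y^2+1166y-24860) + (0)
Last nonzero remainder: 22y^3-88y^2+1166y-24860. Dividing through by 22 gives the monic gcd y^3-4y^2+53y-1130.

y^3-4y^2+53y-1130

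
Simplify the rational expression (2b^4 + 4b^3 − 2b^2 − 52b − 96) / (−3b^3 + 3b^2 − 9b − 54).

Euclidean algorithm in ℚ[b]:
  2b^4 + 4b^3 − 2b^2 − 52b − 96 = (−(2/3)b − 2)(−3b^3 + 3b^2 − 9b − 54) + (−2b^2 − 106b − 204)
  −3b^3 + 3b^2 − 9b − 54 = ((3/2)b − 81)(−2b^2 − 106b − 204) + (−8289b − 16578)
  −2b^2 − 106b − 204 = ((2/8289)b + 34/2763)(−8289b − 16578) + (0)
Last nonzero remainder: −8289b − 16578. Dividing through by −8289 gives the monic gcd b + 2.
Cancel b + 2 from numerator and denominator to get the reduced form.

(−2b^3 + 2b + 48)/(3b^2 − 9b + 27)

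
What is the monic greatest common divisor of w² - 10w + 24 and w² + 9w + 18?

By polynomial division,
  w² - 10w + 24 = (w² + 9w + 18) + (-19w + 6)
  w² + 9w + 18 = (-(1/19)w - 177/361)(-19w + 6) + (7560/361)
  -19w + 6 = (-(6859/7560)w + 361/1260)(7560/361) + (0)
The last nonzero remainder is the constant 7560/361, so the polynomials are coprime and gcd = 1.

1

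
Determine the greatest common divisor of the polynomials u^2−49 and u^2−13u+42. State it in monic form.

Euclidean algorithm in ℚ[u]:
  u^2−49 = (u^2−13u+42) + (13u−91)
  u^2−13u+42 = ((1/13)u−6/13)(13u−91) + (0)
Last nonzero remainder: 13u−91. Dividing through by 13 gives the monic gcd u−7.

u−7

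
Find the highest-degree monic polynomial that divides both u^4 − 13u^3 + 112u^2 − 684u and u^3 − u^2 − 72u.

u^2 − 9u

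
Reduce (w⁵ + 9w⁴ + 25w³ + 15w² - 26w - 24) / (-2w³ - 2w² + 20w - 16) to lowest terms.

(-w³ - 6w² - 11w - 6)/(2w - 4)

Euclidean algorithm in ℚ[w]:
  w⁵ + 9w⁴ + 25w³ + 15w² - 26w - 24 = (-(1/2)w² - 4w - 27/2)(-2w³ - 2w² + 20w - 16) + (60w² + 180w - 240)
  -2w³ - 2w² + 20w - 16 = (-(1/30)w + 1/15)(60w² + 180w - 240) + (0)
Last nonzero remainder: 60w² + 180w - 240. Dividing through by 60 gives the monic gcd w² + 3w - 4.
Cancel w² + 3w - 4 from numerator and denominator to get the reduced form.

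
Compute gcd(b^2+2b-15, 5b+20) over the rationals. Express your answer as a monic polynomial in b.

1

Repeated division with remainder:
  b^2+2b-15 = ((1/5)b-2/5)(5b+20) + (-7)
  5b+20 = (-(5/7)b-20/7)(-7) + (0)
The last nonzero remainder is the constant -7, so the polynomials are coprime and gcd = 1.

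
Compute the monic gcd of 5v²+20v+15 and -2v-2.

By polynomial division,
  5v²+20v+15 = (-(5/2)v-15/2)(-2v-2) + (0)
Last nonzero remainder: -2v-2. Dividing through by -2 gives the monic gcd v+1.

v+1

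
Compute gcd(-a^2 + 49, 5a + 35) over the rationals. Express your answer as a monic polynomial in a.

Apply the Euclidean algorithm:
  -a^2 + 49 = (-(1/5)a + 7/5)(5a + 35) + (0)
Last nonzero remainder: 5a + 35. Dividing through by 5 gives the monic gcd a + 7.

a + 7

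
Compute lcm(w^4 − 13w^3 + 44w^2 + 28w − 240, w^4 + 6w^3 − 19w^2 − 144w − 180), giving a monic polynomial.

w^6 − 4w^5 − 55w^4 + 190w^3 + 804w^2 − 1656w − 4320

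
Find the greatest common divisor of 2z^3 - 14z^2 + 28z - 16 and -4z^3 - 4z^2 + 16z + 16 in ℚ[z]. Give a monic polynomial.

By polynomial division,
  2z^3 - 14z^2 + 28z - 16 = (-1/2)(-4z^3 - 4z^2 + 16z + 16) + (-16z^2 + 36z - 8)
  -4z^3 - 4z^2 + 16z + 16 = ((1/4)z + 13/16)(-16z^2 + 36z - 8) + (-(45/4)z + 45/2)
  -16z^2 + 36z - 8 = ((64/45)z - 16/45)(-(45/4)z + 45/2) + (0)
Last nonzero remainder: -(45/4)z + 45/2. Dividing through by -45/4 gives the monic gcd z - 2.

z - 2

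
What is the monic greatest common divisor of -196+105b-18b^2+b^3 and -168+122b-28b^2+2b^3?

By polynomial division,
  b^3-18b^2+105b-196 = (1/2)(2b^3-28b^2+122b-168) + (-4b^2+44b-112)
  2b^3-28b^2+122b-168 = (-(1/2)b+3/2)(-4b^2+44b-112) + (0)
Last nonzero remainder: -4b^2+44b-112. Dividing through by -4 gives the monic gcd b^2-11b+28.

28-11b+b^2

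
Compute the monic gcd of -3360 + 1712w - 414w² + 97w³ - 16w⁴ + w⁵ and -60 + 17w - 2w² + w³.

Apply the Euclidean algorithm:
  w⁵ - 16w⁴ + 97w³ - 414w² + 1712w - 3360 = (w² - 14w + 52)(w³ - 2w² + 17w - 60) + (-12w² - 12w - 240)
  w³ - 2w² + 17w - 60 = (-(1/12)w + 1/4)(-12w² - 12w - 240) + (0)
Last nonzero remainder: -12w² - 12w - 240. Dividing through by -12 gives the monic gcd w² + w + 20.

20 + w + w²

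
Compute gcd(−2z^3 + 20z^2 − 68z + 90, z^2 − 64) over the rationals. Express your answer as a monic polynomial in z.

Apply the Euclidean algorithm:
  −2z^3 + 20z^2 − 68z + 90 = (−2z + 20)(z^2 − 64) + (−196z + 1370)
  z^2 − 64 = (−(1/196)z − 685/19208)(−196z + 1370) + (−145431/9604)
  −196z + 1370 = ((1882384/145431)z − 13157480/145431)(−145431/9604) + (0)
The last nonzero remainder is the constant −145431/9604, so the polynomials are coprime and gcd = 1.

1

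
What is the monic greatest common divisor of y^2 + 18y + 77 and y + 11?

y + 11

By polynomial division,
  y^2 + 18y + 77 = (y + 7)(y + 11) + (0)
The last nonzero remainder y + 11 is already monic.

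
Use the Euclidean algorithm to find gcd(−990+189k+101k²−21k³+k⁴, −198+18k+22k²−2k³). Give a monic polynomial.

99−9k−11k²+k³

Euclidean algorithm in ℚ[k]:
  k⁴−21k³+101k²+189k−990 = (−(1/2)k+5)(−2k³+22k²+18k−198) + (0)
Last nonzero remainder: −2k³+22k²+18k−198. Dividing through by −2 gives the monic gcd k³−11k²−9k+99.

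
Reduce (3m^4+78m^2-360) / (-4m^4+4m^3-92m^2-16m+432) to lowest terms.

Euclidean algorithm in ℚ[m]:
  3m^4+78m^2-360 = (-3/4)(-4m^4+4m^3-92m^2-16m+432) + (3m^3+9m^2-12m-36)
  -4m^4+4m^3-92m^2-16m+432 = (-(4/3)m+16/3)(3m^3+9m^2-12m-36) + (-156m^2+624)
  3m^3+9m^2-12m-36 = (-(1/52)m-3/52)(-156m^2+624) + (0)
Last nonzero remainder: -156m^2+624. Dividing through by -156 gives the monic gcd m^2-4.
Cancel m^2-4 from numerator and denominator to get the reduced form.

(-3m^2-90)/(4m^2-4m+108)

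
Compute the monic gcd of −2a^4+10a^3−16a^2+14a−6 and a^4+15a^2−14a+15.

By polynomial division,
  −2a^4+10a^3−16a^2+14a−6 = (−2)(a^4+15a^2−14a+15) + (10a^3+14a^2−14a+24)
  a^4+15a^2−14a+15 = ((1/10)a−7/50)(10a^3+14a^2−14a+24) + ((459/25)a^2−(459/25)a+459/25)
  10a^3+14a^2−14a+24 = ((250/459)a+200/153)((459/25)a^2−(459/25)a+459/25) + (0)
Last nonzero remainder: (459/25)a^2−(459/25)a+459/25. Dividing through by 459/25 gives the monic gcd a^2−a+1.

a^2−a+1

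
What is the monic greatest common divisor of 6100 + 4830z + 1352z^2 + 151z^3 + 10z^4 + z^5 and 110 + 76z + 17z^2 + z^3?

10 + 6z + z^2

Euclidean algorithm in ℚ[z]:
  z^5 + 10z^4 + 151z^3 + 1352z^2 + 4830z + 6100 = (z^2 − 7z + 194)(z^3 + 17z^2 + 76z + 110) + (−1524z^2 − 9144z − 15240)
  z^3 + 17z^2 + 76z + 110 = (−(1/1524)z − 11/1524)(−1524z^2 − 9144z − 15240) + (0)
Last nonzero remainder: −1524z^2 − 9144z − 15240. Dividing through by −1524 gives the monic gcd z^2 + 6z + 10.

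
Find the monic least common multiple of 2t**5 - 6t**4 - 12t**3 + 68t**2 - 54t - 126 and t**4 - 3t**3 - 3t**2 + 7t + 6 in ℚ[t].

By polynomial division,
  2t**5 - 6t**4 - 12t**3 + 68t**2 - 54t - 126 = (2t)(t**4 - 3t**3 - 3t**2 + 7t + 6) + (-6t**3 + 54t**2 - 66t - 126)
  t**4 - 3t**3 - 3t**2 + 7t + 6 = (-(1/6)t - 1)(-6t**3 + 54t**2 - 66t - 126) + (40t**2 - 80t - 120)
  -6t**3 + 54t**2 - 66t - 126 = (-(3/20)t + 21/20)(40t**2 - 80t - 120) + (0)
Last nonzero remainder: 40t**2 - 80t - 120. Dividing through by 40 gives the monic gcd t**2 - 2t - 3.
Then lcm(f, g) = f·g / gcd(f, g); expanding and making the result monic gives the answer.

t**7 - 4t**6 - 5t**5 + 46t**4 - 49t**3 - 104t**2 + 117t + 126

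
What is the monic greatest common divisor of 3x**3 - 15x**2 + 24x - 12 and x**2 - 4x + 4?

x**2 - 4x + 4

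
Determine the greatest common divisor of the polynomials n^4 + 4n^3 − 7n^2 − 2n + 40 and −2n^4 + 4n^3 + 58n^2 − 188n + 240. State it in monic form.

n^2 − 3n + 4

By polynomial division,
  n^4 + 4n^3 − 7n^2 − 2n + 40 = (−1/2)(−2n^4 + 4n^3 + 58n^2 − 188n + 240) + (6n^3 + 22n^2 − 96n + 160)
  −2n^4 + 4n^3 + 58n^2 − 188n + 240 = (−(1/3)n + 17/9)(6n^3 + 22n^2 − 96n + 160) + (−(140/9)n^2 + (140/3)n − 560/9)
  6n^3 + 22n^2 − 96n + 160 = (−(27/70)n − 18/7)(−(140/9)n^2 + (140/3)n − 560/9) + (0)
Last nonzero remainder: −(140/9)n^2 + (140/3)n − 560/9. Dividing through by −140/9 gives the monic gcd n^2 − 3n + 4.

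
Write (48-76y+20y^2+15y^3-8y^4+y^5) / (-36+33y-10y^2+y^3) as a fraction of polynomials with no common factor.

(4-4y-y^2+y^3)/(-3+y)

Apply the Euclidean algorithm:
  y^5-8y^4+15y^3+20y^2-76y+48 = (y^2+2y+2)(y^3-10y^2+33y-36) + (10y^2-70y+120)
  y^3-10y^2+33y-36 = ((1/10)y-3/10)(10y^2-70y+120) + (0)
Last nonzero remainder: 10y^2-70y+120. Dividing through by 10 gives the monic gcd y^2-7y+12.
Cancel y^2-7y+12 from numerator and denominator to get the reduced form.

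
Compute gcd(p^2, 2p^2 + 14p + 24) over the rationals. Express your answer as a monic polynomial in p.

Euclidean algorithm in ℚ[p]:
  p^2 = (1/2)(2p^2 + 14p + 24) + (-7p - 12)
  2p^2 + 14p + 24 = (-(2/7)p - 74/49)(-7p - 12) + (288/49)
  -7p - 12 = (-(343/288)p - 49/24)(288/49) + (0)
The last nonzero remainder is the constant 288/49, so the polynomials are coprime and gcd = 1.

1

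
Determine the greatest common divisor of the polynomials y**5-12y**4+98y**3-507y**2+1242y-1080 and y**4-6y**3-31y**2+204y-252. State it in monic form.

y**2-5y+6

Repeated division with remainder:
  y**5-12y**4+98y**3-507y**2+1242y-1080 = (y-6)(y**4-6y**3-31y**2+204y-252) + (93y**3-897y**2+2718y-2592)
  y**4-6y**3-31y**2+204y-252 = ((1/93)y+113/2883)(93y**3-897y**2+2718y-2592) + (-(24090/961)y**2+(120450/961)y-144540/961)
  93y**3-897y**2+2718y-2592 = (-(29791/8030)y+69192/4015)(-(24090/961)y**2+(120450/961)y-144540/961) + (0)
Last nonzero remainder: -(24090/961)y**2+(120450/961)y-144540/961. Dividing through by -24090/961 gives the monic gcd y**2-5y+6.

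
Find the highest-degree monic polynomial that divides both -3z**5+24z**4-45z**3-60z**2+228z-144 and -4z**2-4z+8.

Euclidean algorithm in ℚ[z]:
  -3z**5+24z**4-45z**3-60z**2+228z-144 = ((3/4)z**3-(27/4)z**2+(39/2)z-18)(-4z**2-4z+8) + (0)
Last nonzero remainder: -4z**2-4z+8. Dividing through by -4 gives the monic gcd z**2+z-2.

z**2+z-2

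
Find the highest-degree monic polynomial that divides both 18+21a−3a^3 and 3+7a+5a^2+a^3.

1+a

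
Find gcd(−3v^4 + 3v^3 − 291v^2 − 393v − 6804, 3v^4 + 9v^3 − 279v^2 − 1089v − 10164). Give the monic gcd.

v^2 + 3v + 28

By polynomial division,
  −3v^4 + 3v^3 − 291v^2 − 393v − 6804 = (−1)(3v^4 + 9v^3 − 279v^2 − 1089v − 10164) + (12v^3 − 570v^2 − 1482v − 16968)
  3v^4 + 9v^3 − 279v^2 − 1089v − 10164 = ((1/4)v + 101/8)(12v^3 − 570v^2 − 1482v − 16968) + ((29151/4)v^2 + (87453/4)v + 204057)
  12v^3 − 570v^2 − 1482v − 16968 = ((16/9717)v − 808/9717)((29151/4)v^2 + (87453/4)v + 204057) + (0)
Last nonzero remainder: (29151/4)v^2 + (87453/4)v + 204057. Dividing through by 29151/4 gives the monic gcd v^2 + 3v + 28.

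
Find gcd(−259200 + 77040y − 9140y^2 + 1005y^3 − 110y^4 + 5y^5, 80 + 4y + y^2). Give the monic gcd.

Repeated division with remainder:
  5y^5 − 110y^4 + 1005y^3 − 9140y^2 + 77040y − 259200 = (5y^3 − 130y^2 + 1125y − 3240)(y^2 + 4y + 80) + (0)
The last nonzero remainder y^2 + 4y + 80 is already monic.

80 + 4y + y^2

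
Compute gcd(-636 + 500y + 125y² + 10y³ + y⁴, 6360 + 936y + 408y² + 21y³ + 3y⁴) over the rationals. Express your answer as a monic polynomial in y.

106 + 5y + y²

Euclidean algorithm in ℚ[y]:
  y⁴ + 10y³ + 125y² + 500y - 636 = (1/3)(3y⁴ + 21y³ + 408y² + 936y + 6360) + (3y³ - 11y² + 188y - 2756)
  3y⁴ + 21y³ + 408y² + 936y + 6360 = (y + 32/3)(3y³ - 11y² + 188y - 2756) + ((1012/3)y² + (5060/3)y + 107272/3)
  3y³ - 11y² + 188y - 2756 = ((9/1012)y - 39/506)((1012/3)y² + (5060/3)y + 107272/3) + (0)
Last nonzero remainder: (1012/3)y² + (5060/3)y + 107272/3. Dividing through by 1012/3 gives the monic gcd y² + 5y + 106.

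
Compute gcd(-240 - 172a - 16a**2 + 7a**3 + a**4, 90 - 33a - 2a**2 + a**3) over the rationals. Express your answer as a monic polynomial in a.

-30 + a + a**2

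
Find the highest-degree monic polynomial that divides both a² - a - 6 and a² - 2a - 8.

Apply the Euclidean algorithm:
  a² - a - 6 = (a² - 2a - 8) + (a + 2)
  a² - 2a - 8 = (a - 4)(a + 2) + (0)
The last nonzero remainder a + 2 is already monic.

a + 2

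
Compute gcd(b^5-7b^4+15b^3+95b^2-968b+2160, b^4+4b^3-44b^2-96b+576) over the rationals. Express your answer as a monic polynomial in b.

b^2-8b+16

Euclidean algorithm in ℚ[b]:
  b^5-7b^4+15b^3+95b^2-968b+2160 = (b-11)(b^4+4b^3-44b^2-96b+576) + (103b^3-293b^2-2600b+8496)
  b^4+4b^3-44b^2-96b+576 = ((1/103)b+705/10609)(103b^3-293b^2-2600b+8496) + ((7569/10609)b^2-(60552/10609)b+121104/10609)
  103b^3-293b^2-2600b+8496 = ((1092727/7569)b+625931/841)((7569/10609)b^2-(60552/10609)b+121104/10609) + (0)
Last nonzero remainder: (7569/10609)b^2-(60552/10609)b+121104/10609. Dividing through by 7569/10609 gives the monic gcd b^2-8b+16.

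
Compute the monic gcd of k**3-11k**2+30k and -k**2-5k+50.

k-5

Euclidean algorithm in ℚ[k]:
  k**3-11k**2+30k = (-k+16)(-k**2-5k+50) + (160k-800)
  -k**2-5k+50 = (-(1/160)k-1/16)(160k-800) + (0)
Last nonzero remainder: 160k-800. Dividing through by 160 gives the monic gcd k-5.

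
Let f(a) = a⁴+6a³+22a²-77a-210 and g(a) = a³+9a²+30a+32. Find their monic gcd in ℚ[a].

Repeated division with remainder:
  a⁴+6a³+22a²-77a-210 = (a-3)(a³+9a²+30a+32) + (19a²-19a-114)
  a³+9a²+30a+32 = ((1/19)a+10/19)(19a²-19a-114) + (46a+92)
  19a²-19a-114 = ((19/46)a-57/46)(46a+92) + (0)
Last nonzero remainder: 46a+92. Dividing through by 46 gives the monic gcd a+2.

a+2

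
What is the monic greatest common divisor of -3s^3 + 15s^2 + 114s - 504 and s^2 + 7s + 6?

s + 6

By polynomial division,
  -3s^3 + 15s^2 + 114s - 504 = (-3s + 36)(s^2 + 7s + 6) + (-120s - 720)
  s^2 + 7s + 6 = (-(1/120)s - 1/120)(-120s - 720) + (0)
Last nonzero remainder: -120s - 720. Dividing through by -120 gives the monic gcd s + 6.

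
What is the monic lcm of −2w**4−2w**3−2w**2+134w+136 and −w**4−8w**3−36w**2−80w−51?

w**5+4w**4+4w**3−64w**2−269w−204

By polynomial division,
  −2w**4−2w**3−2w**2+134w+136 = (2)(−w**4−8w**3−36w**2−80w−51) + (14w**3+70w**2+294w+238)
  −w**4−8w**3−36w**2−80w−51 = (−(1/14)w−3/14)(14w**3+70w**2+294w+238) + (0)
Last nonzero remainder: 14w**3+70w**2+294w+238. Dividing through by 14 gives the monic gcd w**3+5w**2+21w+17.
Then lcm(f, g) = f·g / gcd(f, g); expanding and making the result monic gives the answer.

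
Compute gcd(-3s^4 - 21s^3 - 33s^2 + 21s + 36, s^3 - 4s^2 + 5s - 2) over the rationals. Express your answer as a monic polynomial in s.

s - 1

By polynomial division,
  -3s^4 - 21s^3 - 33s^2 + 21s + 36 = (-3s - 33)(s^3 - 4s^2 + 5s - 2) + (-150s^2 + 180s - 30)
  s^3 - 4s^2 + 5s - 2 = (-(1/150)s + 7/375)(-150s^2 + 180s - 30) + ((36/25)s - 36/25)
  -150s^2 + 180s - 30 = (-(625/6)s + 125/6)((36/25)s - 36/25) + (0)
Last nonzero remainder: (36/25)s - 36/25. Dividing through by 36/25 gives the monic gcd s - 1.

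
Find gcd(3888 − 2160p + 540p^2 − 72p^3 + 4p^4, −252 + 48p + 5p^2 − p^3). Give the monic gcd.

36 − 12p + p^2

Euclidean algorithm in ℚ[p]:
  4p^4 − 72p^3 + 540p^2 − 2160p + 3888 = (−4p + 52)(−p^3 + 5p^2 + 48p − 252) + (472p^2 − 5664p + 16992)
  −p^3 + 5p^2 + 48p − 252 = (−(1/472)p − 7/472)(472p^2 − 5664p + 16992) + (0)
Last nonzero remainder: 472p^2 − 5664p + 16992. Dividing through by 472 gives the monic gcd p^2 − 12p + 36.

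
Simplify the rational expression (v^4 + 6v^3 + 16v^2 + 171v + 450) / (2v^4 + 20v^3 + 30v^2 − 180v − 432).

(v^2 − 3v + 25)/(2v^2 + 2v − 24)

Repeated division with remainder:
  v^4 + 6v^3 + 16v^2 + 171v + 450 = (1/2)(2v^4 + 20v^3 + 30v^2 − 180v − 432) + (−4v^3 + v^2 + 261v + 666)
  2v^4 + 20v^3 + 30v^2 − 180v − 432 = (−(1/2)v − 41/8)(−4v^3 + v^2 + 261v + 666) + ((1325/8)v^2 + (11925/8)v + 11925/4)
  −4v^3 + v^2 + 261v + 666 = (−(32/1325)v + 296/1325)((1325/8)v^2 + (11925/8)v + 11925/4) + (0)
Last nonzero remainder: (1325/8)v^2 + (11925/8)v + 11925/4. Dividing through by 1325/8 gives the monic gcd v^2 + 9v + 18.
Cancel v^2 + 9v + 18 from numerator and denominator to get the reduced form.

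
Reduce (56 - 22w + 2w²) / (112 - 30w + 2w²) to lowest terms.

Euclidean algorithm in ℚ[w]:
  2w² - 22w + 56 = (2w² - 30w + 112) + (8w - 56)
  2w² - 30w + 112 = ((1/4)w - 2)(8w - 56) + (0)
Last nonzero remainder: 8w - 56. Dividing through by 8 gives the monic gcd w - 7.
Cancel w - 7 from numerator and denominator to get the reduced form.

(-4 + w)/(-8 + w)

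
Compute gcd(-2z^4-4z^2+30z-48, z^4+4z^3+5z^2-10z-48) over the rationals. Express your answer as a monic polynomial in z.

z^2+3z+8

Euclidean algorithm in ℚ[z]:
  -2z^4-4z^2+30z-48 = (-2)(z^4+4z^3+5z^2-10z-48) + (8z^3+6z^2+10z-144)
  z^4+4z^3+5z^2-10z-48 = ((1/8)z+13/32)(8z^3+6z^2+10z-144) + ((21/16)z^2+(63/16)z+21/2)
  8z^3+6z^2+10z-144 = ((128/21)z-96/7)((21/16)z^2+(63/16)z+21/2) + (0)
Last nonzero remainder: (21/16)z^2+(63/16)z+21/2. Dividing through by 21/16 gives the monic gcd z^2+3z+8.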